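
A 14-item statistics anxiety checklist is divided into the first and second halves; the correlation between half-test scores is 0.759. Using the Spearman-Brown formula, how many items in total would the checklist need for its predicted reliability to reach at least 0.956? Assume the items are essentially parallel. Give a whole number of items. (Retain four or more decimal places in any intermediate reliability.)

Corrected full-test reliability: r_full = 2 × 0.759 / (1 + 0.759) ≈ 0.8630
n = r_tgt(1 − r_full) / [r_full(1 − r_tgt)] = 0.956 × 0.1370 / (0.8630 × 0.044) ≈ 3.4492
Items = 3.4492 × 14 ≈ 48.29 → 49

49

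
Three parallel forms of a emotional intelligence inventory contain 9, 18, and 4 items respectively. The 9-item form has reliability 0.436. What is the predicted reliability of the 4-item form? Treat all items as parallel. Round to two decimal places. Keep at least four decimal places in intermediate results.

0.26

Only the ratio of lengths matters: n = 4/9 = 0.4444
r_{4} = n·r / (1 + (n − 1)·r) = 0.1938 / 0.7578 ≈ 0.2557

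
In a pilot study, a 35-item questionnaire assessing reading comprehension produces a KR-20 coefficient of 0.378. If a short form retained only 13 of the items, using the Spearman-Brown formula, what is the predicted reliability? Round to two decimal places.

n = 13/35 = 0.3714
r_new = 0.3714·0.378 / [1 + (0.3714 − 1)·0.378]
     = 0.1404 / 0.7624 = 0.1842

0.18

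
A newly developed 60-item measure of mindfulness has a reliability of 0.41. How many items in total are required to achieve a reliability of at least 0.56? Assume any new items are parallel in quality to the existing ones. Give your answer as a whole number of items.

110

Spearman-Brown solved for the length factor n:
n = r*(1 − r) / [ r (1 − r*) ]
n = 0.56 × (1 − 0.41) / [ 0.41 × (1 − 0.56) ]
  = 0.3304 / 0.1804 = 1.8315
1.8315 × 60 = 109.89 → 110 items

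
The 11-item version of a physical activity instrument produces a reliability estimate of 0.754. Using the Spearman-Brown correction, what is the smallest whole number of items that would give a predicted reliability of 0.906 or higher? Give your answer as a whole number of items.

35

Invert Spearman-Brown to solve for n:
n = r*(1 − r) / [ r (1 − r*) ]
n = [0.906 × 0.246] / [0.754 × 0.094]
n = 0.222876 / 0.070876 ≈ 3.1446
3.1446 × 11 = 34.59 → 35 items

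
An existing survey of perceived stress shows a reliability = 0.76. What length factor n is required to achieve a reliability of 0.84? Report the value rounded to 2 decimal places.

1.66

n = 0.84(1 − 0.76) / [0.76(1 − 0.84)]
  = 0.2016 / 0.1216 = 1.6579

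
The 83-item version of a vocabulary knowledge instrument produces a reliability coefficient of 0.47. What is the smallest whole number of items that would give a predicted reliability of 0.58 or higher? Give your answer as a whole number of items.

130

n = [0.58 × 0.53] / [0.47 × 0.42]
n = 0.3074 / 0.1974 ≈ 1.5572
1.5572 × 83 = 129.25 → 130 items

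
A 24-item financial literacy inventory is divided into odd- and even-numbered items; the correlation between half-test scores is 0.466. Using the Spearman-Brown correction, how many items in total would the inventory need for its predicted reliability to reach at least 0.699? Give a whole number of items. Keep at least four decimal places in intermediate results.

Corrected full-test reliability: r_full = 2 × 0.466 / (1 + 0.466) ≈ 0.6357
n = r_tgt(1 − r_full) / [r_full(1 − r_tgt)] = 0.699 × 0.3643 / (0.6357 × 0.301) ≈ 1.3308
Items = 1.3308 × 24 ≈ 31.94 → 32

32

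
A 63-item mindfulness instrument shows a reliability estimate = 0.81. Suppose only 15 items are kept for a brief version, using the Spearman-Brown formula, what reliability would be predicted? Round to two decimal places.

n = 15/63 = 0.2381
By Spearman-Brown, r_new = n r / (1 + (n − 1) r).
r_new = 0.2381·0.81 / [1 + (0.2381 − 1)·0.81]
r_new = 0.1929 / 0.3829 ≈ 0.5038

0.50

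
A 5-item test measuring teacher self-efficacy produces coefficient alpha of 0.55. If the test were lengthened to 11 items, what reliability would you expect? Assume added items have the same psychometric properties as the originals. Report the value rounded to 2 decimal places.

The new length is 11/5 = 2.2 times the old.
r_new = (2.2 × 0.55) / (1 + (2.2 − 1) × 0.55)
     = 1.2100 / 1.6600 = 0.7289

0.73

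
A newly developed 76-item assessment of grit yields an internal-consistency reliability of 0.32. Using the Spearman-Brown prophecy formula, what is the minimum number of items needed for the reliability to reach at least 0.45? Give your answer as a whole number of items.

133

Spearman-Brown solved for the length factor n:
n = r_target (1 − r_old) / [ r_old (1 − r_target) ]
n = [0.45 × 0.68] / [0.32 × 0.55]
  = 0.3060 / 0.1760 = 1.7386
So the test needs 1.7386 × 76 ≈ 132.13 items; rounding up, 133.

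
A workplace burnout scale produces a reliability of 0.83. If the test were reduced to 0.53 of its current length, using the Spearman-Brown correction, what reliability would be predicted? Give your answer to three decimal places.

0.721

r_new = 0.53·0.83 / [1 + (0.53 − 1)·0.83]
     = 0.4399 / 0.6099 = 0.7213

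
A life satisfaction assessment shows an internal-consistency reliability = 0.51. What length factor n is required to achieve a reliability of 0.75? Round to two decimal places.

n = 0.75(1 − 0.51) / [0.51(1 − 0.75)]
  = 0.3675 / 0.1275 = 2.8824

2.88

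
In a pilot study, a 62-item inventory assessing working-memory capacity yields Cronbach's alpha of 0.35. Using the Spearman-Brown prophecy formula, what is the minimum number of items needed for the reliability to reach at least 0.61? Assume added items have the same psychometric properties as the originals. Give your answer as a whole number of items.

Spearman-Brown solved for the length factor n:
n = r_target (1 − r_old) / [ r_old (1 − r_target) ]
n = 0.61(1 − 0.35) / [0.35(1 − 0.61)]
n = 0.3965 / 0.1365 ≈ 2.9048
Items needed = n × 62 = 2.9048 × 62 ≈ 180.10 → round up to 181

181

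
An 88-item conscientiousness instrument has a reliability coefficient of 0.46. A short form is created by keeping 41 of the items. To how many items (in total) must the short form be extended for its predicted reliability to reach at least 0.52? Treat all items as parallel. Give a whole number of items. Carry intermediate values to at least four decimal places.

Short-form reliability: n = 41/88 = 0.4659; r_41 = n·r/(1+(n−1)r) ≈ 0.2841
Then solve for n' with r_old = 0.2841, r_target = 0.52: n' = 0.52(1 − 0.2841)/[0.2841(1 − 0.52)] = 2.7299
Total items = 2.7299 × 41 = 111.93, rounded up to 112.

112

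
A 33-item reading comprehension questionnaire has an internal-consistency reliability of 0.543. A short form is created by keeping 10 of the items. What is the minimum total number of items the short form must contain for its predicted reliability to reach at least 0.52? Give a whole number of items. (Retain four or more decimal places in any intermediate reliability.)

31

First, r for the 10-item form: n = 10/33 = 0.3030, so r_10 = 0.3030·0.543/(1 + (0.3030 − 1)·0.543) = 0.2647
Then solve for n' with r_old = 0.2647, r_target = 0.52: n' = 0.52(1 − 0.2647)/[0.2647(1 − 0.52)] = 3.0094
Total items = 3.0094 × 10 = 30.09, rounded up to 31.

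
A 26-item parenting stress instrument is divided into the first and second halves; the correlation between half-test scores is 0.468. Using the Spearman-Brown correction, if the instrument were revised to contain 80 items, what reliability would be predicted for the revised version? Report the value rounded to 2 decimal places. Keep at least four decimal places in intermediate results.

Full-test reliability from the split-half r: r_full = 2(0.468)/(1 + 0.468) = 0.6376
Then adjust to 80 items: n = 80/26 = 3.0769
r_new = n·r_full / (1 + (n − 1)·r_full) = 1.9618 / 2.3242 ≈ 0.8441

0.84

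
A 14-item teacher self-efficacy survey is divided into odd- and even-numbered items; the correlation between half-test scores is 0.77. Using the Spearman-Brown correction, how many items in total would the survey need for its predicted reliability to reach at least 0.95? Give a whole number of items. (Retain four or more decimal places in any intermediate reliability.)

40

Corrected full-test reliability: r_full = 2 × 0.77 / (1 + 0.77) ≈ 0.8701
n = r_tgt(1 − r_full) / [r_full(1 − r_tgt)] = 0.95 × 0.1299 / (0.8701 × 0.05) ≈ 2.8366
Items = 2.8366 × 14 ≈ 39.71 → 40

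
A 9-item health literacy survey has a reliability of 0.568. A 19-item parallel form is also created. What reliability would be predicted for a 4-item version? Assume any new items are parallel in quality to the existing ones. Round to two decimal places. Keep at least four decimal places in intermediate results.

0.37

The 19-item form is not needed; work directly from the 9-item form with n = 4/9 = 0.4444.
r_{4} = n·r / (1 + (n − 1)·r) = 0.2524 / 0.6844 ≈ 0.3688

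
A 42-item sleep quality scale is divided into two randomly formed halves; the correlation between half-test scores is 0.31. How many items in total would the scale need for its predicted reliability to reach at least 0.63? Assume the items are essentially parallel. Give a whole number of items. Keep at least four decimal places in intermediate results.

80

r_full = 2(0.31)/(1 + 0.31) = 0.4733
n = r_tgt(1 − r_full) / [r_full(1 − r_tgt)] = 0.63 × 0.5267 / (0.4733 × 0.37) ≈ 1.8948
Items = 1.8948 × 42 ≈ 79.58 → 80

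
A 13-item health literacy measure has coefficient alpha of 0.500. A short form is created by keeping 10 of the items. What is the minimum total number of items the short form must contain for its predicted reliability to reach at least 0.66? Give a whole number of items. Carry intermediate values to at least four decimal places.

26

First, r for the 10-item form: n = 10/13 = 0.7692, so r_10 = 0.7692·0.500/(1 + (0.7692 − 1)·0.500) = 0.4348
Length factor from the short form to reach 0.66: n' = 0.66(1 − 0.4348) / [0.4348(1 − 0.66)] ≈ 2.5234
Items = 2.5234 × 10 ≈ 25.23 → 26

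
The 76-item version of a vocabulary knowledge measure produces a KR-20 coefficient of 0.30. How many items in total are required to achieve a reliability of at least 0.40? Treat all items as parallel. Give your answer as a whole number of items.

Rearranging the Spearman-Brown formula for n,
n = r*(1 − r) / [ r (1 − r*) ]
n = [0.40 × 0.70] / [0.30 × 0.60]
n = 0.2800 / 0.1800 ≈ 1.5556
Items needed = n × 76 = 1.5556 × 76 ≈ 118.23 → round up to 119

119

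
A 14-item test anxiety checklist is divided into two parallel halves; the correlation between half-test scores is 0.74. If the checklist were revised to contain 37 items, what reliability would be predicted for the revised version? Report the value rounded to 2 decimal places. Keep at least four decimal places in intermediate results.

First correct the split-half correlation to full-test reliability: r_full = 2 × 0.74 / (1 + 0.74) ≈ 0.8506
Length factor from 14 to 37 items: n = 37/14 = 2.6429
r_new = n·r_full / (1 + (n − 1)·r_full) = 2.2481 / 2.3975 ≈ 0.9377

0.94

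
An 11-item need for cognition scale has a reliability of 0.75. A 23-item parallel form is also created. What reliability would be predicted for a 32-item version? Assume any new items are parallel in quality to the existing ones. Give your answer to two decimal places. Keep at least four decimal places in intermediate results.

0.90

Only the ratio of lengths matters: n = 32/11 = 2.9091
r_{32} = n·r / (1 + (n − 1)·r) = 2.1818 / 2.4318 ≈ 0.8972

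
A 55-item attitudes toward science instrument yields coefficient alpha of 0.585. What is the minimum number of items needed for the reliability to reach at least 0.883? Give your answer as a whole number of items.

295

Invert Spearman-Brown to solve for n:
n = r_target (1 − r_old) / [ r_old (1 − r_target) ]
n = [0.883 × 0.415] / [0.585 × 0.117]
  = 0.366445 / 0.068445 = 5.3539
Items needed = n × 55 = 5.3539 × 55 ≈ 294.46 → round up to 295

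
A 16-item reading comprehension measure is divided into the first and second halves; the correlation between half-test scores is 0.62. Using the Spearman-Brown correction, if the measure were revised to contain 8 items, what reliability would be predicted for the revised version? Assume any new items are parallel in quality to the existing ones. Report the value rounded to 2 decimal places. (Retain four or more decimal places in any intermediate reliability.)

Spearman-Brown correction (n = 2): r_full = 2·0.62/(1 + 0.62) = 0.7654
Then adjust to 8 items: n = 8/16 = 0.5000
r_new = n·r_full / (1 + (n − 1)·r_full) = 0.3827 / 0.6173 ≈ 0.6200

0.62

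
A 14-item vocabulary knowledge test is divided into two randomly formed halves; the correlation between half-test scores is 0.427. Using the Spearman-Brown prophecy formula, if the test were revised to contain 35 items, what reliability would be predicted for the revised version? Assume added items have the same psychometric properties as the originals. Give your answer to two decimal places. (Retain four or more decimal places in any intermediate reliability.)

0.79

First correct the split-half correlation to full-test reliability: r_full = 2 × 0.427 / (1 + 0.427) ≈ 0.5985
Then adjust to 35 items: n = 35/14 = 2.5000
r_new = n·r_full / (1 + (n − 1)·r_full) = 1.4963 / 1.8978 ≈ 0.7884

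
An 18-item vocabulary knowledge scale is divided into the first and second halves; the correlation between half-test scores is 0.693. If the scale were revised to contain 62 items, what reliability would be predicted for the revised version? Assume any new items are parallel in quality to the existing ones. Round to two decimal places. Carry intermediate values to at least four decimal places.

0.94

First correct the split-half correlation to full-test reliability: r_full = 2 × 0.693 / (1 + 0.693) ≈ 0.8187
Length factor from 18 to 62 items: n = 62/18 = 3.4444
r_new = n·r_full / (1 + (n − 1)·r_full) = 2.8199 / 3.0012 ≈ 0.9396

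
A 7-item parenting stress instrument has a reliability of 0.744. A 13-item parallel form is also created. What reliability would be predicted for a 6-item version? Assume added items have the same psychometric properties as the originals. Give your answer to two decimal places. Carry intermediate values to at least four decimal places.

The 13-item form is not needed; work directly from the 7-item form with n = 6/7 = 0.8571.
r_{6} = n·r / (1 + (n − 1)·r) = 0.6377 / 0.8937 ≈ 0.7136

0.71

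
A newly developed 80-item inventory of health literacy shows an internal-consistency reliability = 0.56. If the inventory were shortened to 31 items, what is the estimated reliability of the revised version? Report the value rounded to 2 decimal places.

0.33

Length ratio n = 31/80 = 0.3875
Spearman-Brown: r_new = n·r / (1 + (n − 1)·r)
r_new = (0.3875 × 0.56) / (1 + (0.3875 − 1) × 0.56)
     = 0.2170 / 0.6570 = 0.3303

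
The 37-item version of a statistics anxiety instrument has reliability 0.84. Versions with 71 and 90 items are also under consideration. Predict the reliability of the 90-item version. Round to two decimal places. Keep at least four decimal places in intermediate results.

Only the ratio of lengths matters: n = 90/37 = 2.4324
r_{90} = n·r / (1 + (n − 1)·r) = 2.0432 / 2.2032 ≈ 0.9274

0.93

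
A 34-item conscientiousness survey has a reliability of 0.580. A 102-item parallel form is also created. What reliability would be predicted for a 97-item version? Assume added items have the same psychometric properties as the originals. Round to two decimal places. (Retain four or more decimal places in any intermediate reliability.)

Only the ratio of lengths matters: n = 97/34 = 2.8529
r_{97} = n·r / (1 + (n − 1)·r) = 1.6547 / 2.0747 ≈ 0.7976

0.80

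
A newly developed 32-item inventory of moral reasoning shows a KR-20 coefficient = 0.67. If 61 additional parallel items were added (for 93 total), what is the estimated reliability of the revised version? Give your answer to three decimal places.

Length ratio n = 93/32 = 2.9062
By Spearman-Brown, r_new = n r / (1 + (n − 1) r).
r_new = (2.9062 × 0.67) / (1 + (2.9062 − 1) × 0.67)
     = 1.9472 / 2.2772 = 0.8551

0.855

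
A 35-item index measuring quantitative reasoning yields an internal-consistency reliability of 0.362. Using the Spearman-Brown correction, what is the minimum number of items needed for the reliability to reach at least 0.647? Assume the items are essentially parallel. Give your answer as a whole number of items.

Rearranging the Spearman-Brown formula for n,
n = r_target (1 − r_old) / [ r_old (1 − r_target) ]
n = 0.647(1 − 0.362) / [0.362(1 − 0.647)]
  = 0.412786 / 0.127786 = 3.2303
Items needed = n × 35 = 3.2303 × 35 ≈ 113.06 → round up to 114

114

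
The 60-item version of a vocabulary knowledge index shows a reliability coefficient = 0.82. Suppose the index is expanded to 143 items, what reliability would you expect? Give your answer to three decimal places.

Length ratio n = 143/60 = 2.3833
r_new = (2.3833 × 0.82) / (1 + (2.3833 − 1) × 0.82)
r_new = 1.9543 / 2.1343 ≈ 0.9157

0.916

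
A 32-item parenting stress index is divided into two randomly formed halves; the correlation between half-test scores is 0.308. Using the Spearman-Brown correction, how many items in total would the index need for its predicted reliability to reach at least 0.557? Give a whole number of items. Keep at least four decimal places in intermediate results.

46

Corrected full-test reliability: r_full = 2 × 0.308 / (1 + 0.308) ≈ 0.4709
Solve Spearman-Brown for n: n = 0.557(1 − 0.4709) / [0.4709(1 − 0.557)] = 1.4127
Required items = 1.4127 × 32 = 45.21, so 46 items.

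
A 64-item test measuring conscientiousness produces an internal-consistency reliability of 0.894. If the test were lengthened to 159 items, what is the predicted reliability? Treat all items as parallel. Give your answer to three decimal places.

0.954

Length ratio n = 159/64 = 2.4844
Spearman-Brown: r_new = n·r / (1 + (n − 1)·r)
r_new = 2.4844·0.894 / [1 + (2.4844 − 1)·0.894]
     = 2.2211 / 2.3271 = 0.9544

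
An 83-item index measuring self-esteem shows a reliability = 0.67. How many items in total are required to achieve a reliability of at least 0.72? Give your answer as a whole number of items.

106

Rearranging the Spearman-Brown formula for n,
n = r_target (1 − r_old) / [ r_old (1 − r_target) ]
n = 0.72(1 − 0.67) / [0.67(1 − 0.72)]
  = 0.2376 / 0.1876 = 1.2665
1.2665 × 83 = 105.12 → 106 items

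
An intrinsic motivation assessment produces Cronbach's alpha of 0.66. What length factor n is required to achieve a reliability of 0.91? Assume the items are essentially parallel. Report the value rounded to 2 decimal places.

n = 0.91 × (1 − 0.66) / [ 0.66 × (1 − 0.91) ]
n = 0.3094 / 0.0594 ≈ 5.2088

5.21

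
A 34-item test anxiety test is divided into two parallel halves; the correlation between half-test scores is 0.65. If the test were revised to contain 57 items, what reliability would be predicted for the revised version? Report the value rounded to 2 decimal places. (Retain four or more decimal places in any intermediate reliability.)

First correct the split-half correlation to full-test reliability: r_full = 2 × 0.65 / (1 + 0.65) ≈ 0.7879
Then adjust to 57 items: n = 57/34 = 1.6765
r_new = n·r_full / (1 + (n − 1)·r_full) = 1.3209 / 1.5330 ≈ 0.8616

0.86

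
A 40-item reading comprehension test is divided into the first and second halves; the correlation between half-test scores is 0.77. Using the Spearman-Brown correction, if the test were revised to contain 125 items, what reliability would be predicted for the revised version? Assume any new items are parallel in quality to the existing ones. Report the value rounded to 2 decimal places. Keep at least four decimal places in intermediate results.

0.95

Full-test reliability from the split-half r: r_full = 2(0.77)/(1 + 0.77) = 0.8701
Length factor from 40 to 125 items: n = 125/40 = 3.1250
r_new = n·r_full / (1 + (n − 1)·r_full) = 2.7191 / 2.8490 ≈ 0.9544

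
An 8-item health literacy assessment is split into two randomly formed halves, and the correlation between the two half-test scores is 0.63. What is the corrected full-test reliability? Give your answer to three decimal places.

The full test is twice the length of either half (n = 2).
r_full = 2r_hh / (1 + r_hh) = 2 × 0.63 / (1 + 0.63)
       = 1.2600 / 1.6300 = 0.7730

0.773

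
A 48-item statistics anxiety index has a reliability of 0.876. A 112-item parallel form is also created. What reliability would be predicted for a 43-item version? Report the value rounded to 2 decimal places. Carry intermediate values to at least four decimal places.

The 112-item form is not needed; work directly from the 48-item form with n = 43/48 = 0.8958.
r_{43} = n·r / (1 + (n − 1)·r) = 0.7847 / 0.9087 ≈ 0.8635

0.86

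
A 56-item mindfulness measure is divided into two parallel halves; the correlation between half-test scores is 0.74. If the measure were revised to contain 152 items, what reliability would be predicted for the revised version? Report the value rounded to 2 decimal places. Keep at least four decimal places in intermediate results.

Spearman-Brown correction (n = 2): r_full = 2·0.74/(1 + 0.74) = 0.8506
Then adjust to 152 items: n = 152/56 = 2.7143
r_new = n·r_full / (1 + (n − 1)·r_full) = 2.3088 / 2.4582 ≈ 0.9392

0.94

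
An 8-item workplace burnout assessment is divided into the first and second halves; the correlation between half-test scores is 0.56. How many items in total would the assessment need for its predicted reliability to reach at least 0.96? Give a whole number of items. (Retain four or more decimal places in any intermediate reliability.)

76

Corrected full-test reliability: r_full = 2 × 0.56 / (1 + 0.56) ≈ 0.7179
Solve Spearman-Brown for n: n = 0.96(1 − 0.7179) / [0.7179(1 − 0.96)] = 9.4308
Items = 9.4308 × 8 ≈ 75.45 → 76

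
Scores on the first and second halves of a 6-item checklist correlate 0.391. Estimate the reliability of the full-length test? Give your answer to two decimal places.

r_full = 2(0.391) / (1 + 0.391)
r_full = 0.7820 / 1.3910 ≈ 0.5622

0.56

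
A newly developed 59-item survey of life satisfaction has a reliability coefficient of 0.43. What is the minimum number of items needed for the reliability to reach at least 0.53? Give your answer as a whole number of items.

89

Rearranging the Spearman-Brown formula for n,
n = r_target (1 − r_old) / [ r_old (1 − r_target) ]
n = [0.53 × 0.57] / [0.43 × 0.47]
  = 0.3021 / 0.2021 = 1.4948
So the test needs 1.4948 × 59 ≈ 88.19 items; rounding up, 89.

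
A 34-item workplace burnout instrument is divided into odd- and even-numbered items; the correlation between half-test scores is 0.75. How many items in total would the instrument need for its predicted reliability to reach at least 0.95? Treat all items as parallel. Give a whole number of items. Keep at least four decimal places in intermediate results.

108

r_full = 2(0.75)/(1 + 0.75) = 0.8571
Solve Spearman-Brown for n: n = 0.95(1 − 0.8571) / [0.8571(1 − 0.95)] = 3.1678
Items = 3.1678 × 34 ≈ 107.71 → 108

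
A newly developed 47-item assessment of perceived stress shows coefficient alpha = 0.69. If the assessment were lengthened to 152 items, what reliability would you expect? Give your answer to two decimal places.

0.88

The new length is 152/47 = 3.234 times the old.
Spearman-Brown: r_new = n·r / (1 + (n − 1)·r)
r_new = (3.234 × 0.69) / (1 + (3.234 − 1) × 0.69)
r_new = 2.2315 / 2.5415 ≈ 0.8780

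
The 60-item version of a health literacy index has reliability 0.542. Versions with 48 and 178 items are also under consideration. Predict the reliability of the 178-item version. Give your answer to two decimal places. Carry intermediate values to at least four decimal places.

The 48-item form is not needed; work directly from the 60-item form with n = 178/60 = 2.9667.
r_{178} = n·r / (1 + (n − 1)·r) = 1.6080 / 2.0660 ≈ 0.7783

0.78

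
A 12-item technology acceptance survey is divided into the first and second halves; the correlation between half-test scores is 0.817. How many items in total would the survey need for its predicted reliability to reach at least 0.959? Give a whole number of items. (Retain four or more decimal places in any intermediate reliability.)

r_full = 2(0.817)/(1 + 0.817) = 0.8993
Solve Spearman-Brown for n: n = 0.959(1 − 0.8993) / [0.8993(1 − 0.959)] = 2.6191
Items = 2.6191 × 12 ≈ 31.43 → 32

32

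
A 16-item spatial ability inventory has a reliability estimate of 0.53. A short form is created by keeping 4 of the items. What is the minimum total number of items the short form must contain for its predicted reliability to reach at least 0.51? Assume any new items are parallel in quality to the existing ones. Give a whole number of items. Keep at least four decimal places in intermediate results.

Short-form reliability: n = 4/16 = 0.2500; r_4 = n·r/(1+(n−1)r) ≈ 0.2199
Then solve for n' with r_old = 0.2199, r_target = 0.51: n' = 0.51(1 − 0.2199)/[0.2199(1 − 0.51)] = 3.6923
Total items = 3.6923 × 4 = 14.77, rounded up to 15.

15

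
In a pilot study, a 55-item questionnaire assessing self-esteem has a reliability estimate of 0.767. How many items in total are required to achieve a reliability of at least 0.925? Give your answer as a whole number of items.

Rearranging the Spearman-Brown formula for n,
n = r_target (1 − r_old) / [ r_old (1 − r_target) ]
n = [0.925 × 0.233] / [0.767 × 0.075]
n = 0.215525 / 0.057525 ≈ 3.7466
Items needed = n × 55 = 3.7466 × 55 ≈ 206.06 → round up to 207

207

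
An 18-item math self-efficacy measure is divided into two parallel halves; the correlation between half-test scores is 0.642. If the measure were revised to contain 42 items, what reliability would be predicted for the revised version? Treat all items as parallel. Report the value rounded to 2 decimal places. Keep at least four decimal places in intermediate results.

0.89

Full-test reliability from the split-half r: r_full = 2(0.642)/(1 + 0.642) = 0.7820
Then adjust to 42 items: n = 42/18 = 2.3333
r_new = n·r_full / (1 + (n − 1)·r_full) = 1.8246 / 2.0426 ≈ 0.8933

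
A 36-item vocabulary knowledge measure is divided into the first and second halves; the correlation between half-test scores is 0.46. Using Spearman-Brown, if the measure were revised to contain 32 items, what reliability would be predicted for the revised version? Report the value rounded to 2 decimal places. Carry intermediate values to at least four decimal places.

0.60

Full-test reliability from the split-half r: r_full = 2(0.46)/(1 + 0.46) = 0.6301
Length factor from 36 to 32 items: n = 32/36 = 0.8889
r_new = n·r_full / (1 + (n − 1)·r_full) = 0.5601 / 0.9300 ≈ 0.6023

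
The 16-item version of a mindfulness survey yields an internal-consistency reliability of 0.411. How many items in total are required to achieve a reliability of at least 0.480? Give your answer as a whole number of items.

Spearman-Brown solved for the length factor n:
n = r_target (1 − r_old) / [ r_old (1 − r_target) ]
n = [0.480 × 0.589] / [0.411 × 0.520]
n = 0.282720 / 0.213720 ≈ 1.3229
Items needed = n × 16 = 1.3229 × 16 ≈ 21.17 → round up to 22

22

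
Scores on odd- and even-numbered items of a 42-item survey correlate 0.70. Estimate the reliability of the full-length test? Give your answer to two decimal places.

0.82

r_full = 2(0.70) / (1 + 0.70)
r_full = 1.4000 / 1.7000 ≈ 0.8235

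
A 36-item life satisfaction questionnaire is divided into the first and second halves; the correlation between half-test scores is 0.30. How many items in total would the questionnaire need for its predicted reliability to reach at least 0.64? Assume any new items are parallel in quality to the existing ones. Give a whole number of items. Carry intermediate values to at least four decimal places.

75

Corrected full-test reliability: r_full = 2 × 0.30 / (1 + 0.30) ≈ 0.4615
Solve Spearman-Brown for n: n = 0.64(1 − 0.4615) / [0.4615(1 − 0.64)] = 2.0744
Items = 2.0744 × 36 ≈ 74.68 → 75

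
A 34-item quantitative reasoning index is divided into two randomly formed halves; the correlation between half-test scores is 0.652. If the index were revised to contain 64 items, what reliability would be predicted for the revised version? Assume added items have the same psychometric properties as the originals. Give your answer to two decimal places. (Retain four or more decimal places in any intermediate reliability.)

0.88

First correct the split-half correlation to full-test reliability: r_full = 2 × 0.652 / (1 + 0.652) ≈ 0.7893
Length factor from 34 to 64 items: n = 64/34 = 1.8824
r_new = n·r_full / (1 + (n − 1)·r_full) = 1.4858 / 1.6965 ≈ 0.8758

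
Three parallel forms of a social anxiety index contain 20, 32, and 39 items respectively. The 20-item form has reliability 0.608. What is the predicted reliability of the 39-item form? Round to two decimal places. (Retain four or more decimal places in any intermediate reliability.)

The 32-item form is not needed; work directly from the 20-item form with n = 39/20 = 1.9500.
r_{39} = n·r / (1 + (n − 1)·r) = 1.1856 / 1.5776 ≈ 0.7515

0.75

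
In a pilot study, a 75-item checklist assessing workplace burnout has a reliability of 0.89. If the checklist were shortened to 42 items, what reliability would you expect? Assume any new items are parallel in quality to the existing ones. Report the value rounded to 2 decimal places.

0.82

n = 42/75 = 0.56
By Spearman-Brown, r_new = n r / (1 + (n − 1) r).
r_new = 0.56·0.89 / [1 + (0.56 − 1)·0.89]
r_new = 0.4984 / 0.6084 ≈ 0.8192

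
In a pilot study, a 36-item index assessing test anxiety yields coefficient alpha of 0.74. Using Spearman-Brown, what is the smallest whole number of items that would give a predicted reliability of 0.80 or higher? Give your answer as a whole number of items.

51

n = [0.80 × 0.26] / [0.74 × 0.20]
  = 0.2080 / 0.1480 = 1.4054
Items needed = n × 36 = 1.4054 × 36 ≈ 50.59 → round up to 51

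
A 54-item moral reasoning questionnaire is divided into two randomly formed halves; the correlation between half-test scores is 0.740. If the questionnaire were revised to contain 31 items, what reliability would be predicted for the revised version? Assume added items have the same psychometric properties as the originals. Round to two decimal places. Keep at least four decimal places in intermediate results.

First correct the split-half correlation to full-test reliability: r_full = 2 × 0.740 / (1 + 0.740) ≈ 0.8506
Length factor from 54 to 31 items: n = 31/54 = 0.5741
r_new = n·r_full / (1 + (n − 1)·r_full) = 0.4883 / 0.6377 ≈ 0.7657

0.77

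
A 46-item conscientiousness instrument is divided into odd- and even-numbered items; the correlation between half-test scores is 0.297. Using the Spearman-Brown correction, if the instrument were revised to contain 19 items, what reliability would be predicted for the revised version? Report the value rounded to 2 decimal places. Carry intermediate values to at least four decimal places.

Full-test reliability from the split-half r: r_full = 2(0.297)/(1 + 0.297) = 0.4580
Then adjust to 19 items: n = 19/46 = 0.4130
r_new = n·r_full / (1 + (n − 1)·r_full) = 0.1892 / 0.7312 ≈ 0.2588

0.26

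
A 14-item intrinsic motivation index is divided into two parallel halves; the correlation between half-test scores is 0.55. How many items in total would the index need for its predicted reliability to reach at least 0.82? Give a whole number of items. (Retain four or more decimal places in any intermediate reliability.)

Corrected full-test reliability: r_full = 2 × 0.55 / (1 + 0.55) ≈ 0.7097
Solve Spearman-Brown for n: n = 0.82(1 − 0.7097) / [0.7097(1 − 0.82)] = 1.8634
Required items = 1.8634 × 14 = 26.09, so 27 items.

27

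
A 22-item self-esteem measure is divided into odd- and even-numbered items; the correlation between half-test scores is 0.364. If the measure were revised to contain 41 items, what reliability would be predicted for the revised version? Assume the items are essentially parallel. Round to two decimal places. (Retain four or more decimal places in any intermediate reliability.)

0.68

Spearman-Brown correction (n = 2): r_full = 2·0.364/(1 + 0.364) = 0.5337
Then adjust to 41 items: n = 41/22 = 1.8636
r_new = n·r_full / (1 + (n − 1)·r_full) = 0.9946 / 1.4609 ≈ 0.6808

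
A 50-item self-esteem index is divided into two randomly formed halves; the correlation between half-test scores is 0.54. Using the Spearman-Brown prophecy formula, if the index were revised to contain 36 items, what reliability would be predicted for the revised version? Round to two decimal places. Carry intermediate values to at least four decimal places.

0.63

Full-test reliability from the split-half r: r_full = 2(0.54)/(1 + 0.54) = 0.7013
Then adjust to 36 items: n = 36/50 = 0.7200
r_new = n·r_full / (1 + (n − 1)·r_full) = 0.5049 / 0.8036 ≈ 0.6283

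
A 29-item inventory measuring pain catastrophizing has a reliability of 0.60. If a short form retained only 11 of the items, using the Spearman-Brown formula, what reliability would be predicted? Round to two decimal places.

0.36

The new length is 11/29 = 0.3793 times the old.
Apply the Spearman-Brown prophecy formula, r' = nr / [1 + (n − 1)r]:
r_new = (0.3793 × 0.60) / (1 + (0.3793 − 1) × 0.60)
r_new = 0.2276 / 0.6276 ≈ 0.3627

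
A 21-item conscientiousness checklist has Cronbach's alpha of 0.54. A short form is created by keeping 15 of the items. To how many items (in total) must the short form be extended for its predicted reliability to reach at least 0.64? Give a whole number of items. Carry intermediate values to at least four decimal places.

32

First, r for the 15-item form: n = 15/21 = 0.7143, so r_15 = 0.7143·0.54/(1 + (0.7143 − 1)·0.54) = 0.4561
Then solve for n' with r_old = 0.4561, r_target = 0.64: n' = 0.64(1 − 0.4561)/[0.4561(1 − 0.64)] = 2.1200
Items = 2.1200 × 15 ≈ 31.80 → 32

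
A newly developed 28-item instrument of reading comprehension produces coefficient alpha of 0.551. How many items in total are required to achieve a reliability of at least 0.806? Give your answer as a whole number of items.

95

n = [0.806 × 0.449] / [0.551 × 0.194]
  = 0.361894 / 0.106894 = 3.3855
3.3855 × 28 = 94.79 → 95 items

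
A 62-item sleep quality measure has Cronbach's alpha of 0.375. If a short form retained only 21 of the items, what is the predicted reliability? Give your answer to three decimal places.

The new length is 21/62 = 0.3387 times the old.
Apply the Spearman-Brown prophecy formula, r' = nr / [1 + (n − 1)r]:
r_new = 0.3387·0.375 / [1 + (0.3387 − 1)·0.375]
     = 0.1270 / 0.7520 = 0.1689

0.169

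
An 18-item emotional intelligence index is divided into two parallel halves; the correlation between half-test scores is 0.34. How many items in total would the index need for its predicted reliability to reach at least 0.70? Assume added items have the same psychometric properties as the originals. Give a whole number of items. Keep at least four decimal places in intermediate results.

41

r_full = 2(0.34)/(1 + 0.34) = 0.5075
Solve Spearman-Brown for n: n = 0.70(1 − 0.5075) / [0.5075(1 − 0.70)] = 2.2644
Required items = 2.2644 × 18 = 40.76, so 41 items.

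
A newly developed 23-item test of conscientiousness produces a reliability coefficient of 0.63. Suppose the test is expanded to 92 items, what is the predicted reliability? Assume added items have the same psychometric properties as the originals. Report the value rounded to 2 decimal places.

0.87

Length ratio n = 92/23 = 4
r_new = (4 × 0.63) / (1 + (4 − 1) × 0.63)
r_new = 2.5200 / 2.8900 ≈ 0.8720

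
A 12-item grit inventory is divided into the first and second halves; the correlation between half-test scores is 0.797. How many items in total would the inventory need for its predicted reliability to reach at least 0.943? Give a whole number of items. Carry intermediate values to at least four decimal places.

Corrected full-test reliability: r_full = 2 × 0.797 / (1 + 0.797) ≈ 0.8870
Solve Spearman-Brown for n: n = 0.943(1 − 0.8870) / [0.8870(1 − 0.943)] = 2.1076
Required items = 2.1076 × 12 = 25.29, so 26 items.

26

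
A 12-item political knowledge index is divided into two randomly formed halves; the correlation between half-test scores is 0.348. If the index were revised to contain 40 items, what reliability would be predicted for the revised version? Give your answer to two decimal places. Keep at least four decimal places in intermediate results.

0.78

Full-test reliability from the split-half r: r_full = 2(0.348)/(1 + 0.348) = 0.5163
Length factor from 12 to 40 items: n = 40/12 = 3.3333
r_new = n·r_full / (1 + (n − 1)·r_full) = 1.7210 / 2.2047 ≈ 0.7806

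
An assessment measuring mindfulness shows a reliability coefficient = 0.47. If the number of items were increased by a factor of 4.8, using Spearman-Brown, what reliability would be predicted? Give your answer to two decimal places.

By Spearman-Brown, r_new = n r / (1 + (n − 1) r).
r_new = (4.8 × 0.47) / (1 + (4.8 − 1) × 0.47)
     = 2.2560 / 2.7860 = 0.8098

0.81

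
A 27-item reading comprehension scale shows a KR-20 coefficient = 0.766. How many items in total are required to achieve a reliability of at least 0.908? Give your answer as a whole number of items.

n = [0.908 × 0.234] / [0.766 × 0.092]
  = 0.212472 / 0.070472 = 3.0150
So the test needs 3.0150 × 27 ≈ 81.41 items; rounding up, 82.

82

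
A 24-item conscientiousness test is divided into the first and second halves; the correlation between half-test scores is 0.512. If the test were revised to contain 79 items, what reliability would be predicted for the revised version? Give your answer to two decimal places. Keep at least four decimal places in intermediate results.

Full-test reliability from the split-half r: r_full = 2(0.512)/(1 + 0.512) = 0.6772
Length factor from 24 to 79 items: n = 79/24 = 3.2917
r_new = n·r_full / (1 + (n − 1)·r_full) = 2.2291 / 2.5519 ≈ 0.8735

0.87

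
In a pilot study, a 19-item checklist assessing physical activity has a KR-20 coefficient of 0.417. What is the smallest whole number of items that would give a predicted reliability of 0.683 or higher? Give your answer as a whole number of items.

n = [0.683 × 0.583] / [0.417 × 0.317]
n = 0.398189 / 0.132189 ≈ 3.0123
So the test needs 3.0123 × 19 ≈ 57.23 items; rounding up, 58.

58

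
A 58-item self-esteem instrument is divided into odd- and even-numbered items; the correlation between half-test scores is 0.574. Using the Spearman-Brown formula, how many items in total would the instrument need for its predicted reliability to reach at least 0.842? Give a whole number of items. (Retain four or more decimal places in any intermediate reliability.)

115

Corrected full-test reliability: r_full = 2 × 0.574 / (1 + 0.574) ≈ 0.7294
n = r_tgt(1 − r_full) / [r_full(1 − r_tgt)] = 0.842 × 0.2706 / (0.7294 × 0.158) ≈ 1.9770
Items = 1.9770 × 58 ≈ 114.67 → 115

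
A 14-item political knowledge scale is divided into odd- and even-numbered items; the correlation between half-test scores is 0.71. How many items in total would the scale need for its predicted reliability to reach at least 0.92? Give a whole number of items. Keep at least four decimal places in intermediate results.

Corrected full-test reliability: r_full = 2 × 0.71 / (1 + 0.71) ≈ 0.8304
n = r_tgt(1 − r_full) / [r_full(1 − r_tgt)] = 0.92 × 0.1696 / (0.8304 × 0.08) ≈ 2.3487
Items = 2.3487 × 14 ≈ 32.88 → 33

33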